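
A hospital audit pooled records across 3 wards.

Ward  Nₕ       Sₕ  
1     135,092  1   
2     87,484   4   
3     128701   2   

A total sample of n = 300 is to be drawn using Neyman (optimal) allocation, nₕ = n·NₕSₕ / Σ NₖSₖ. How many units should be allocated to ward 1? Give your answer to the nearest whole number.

Σ NₕSₕ = 135092·1 + 87484·4 + 128701·2 = 742430.
Share for 1: 135092/742430 = 0.18196.
n_1 = 300 × 0.18196 = 54.588... → 55.

55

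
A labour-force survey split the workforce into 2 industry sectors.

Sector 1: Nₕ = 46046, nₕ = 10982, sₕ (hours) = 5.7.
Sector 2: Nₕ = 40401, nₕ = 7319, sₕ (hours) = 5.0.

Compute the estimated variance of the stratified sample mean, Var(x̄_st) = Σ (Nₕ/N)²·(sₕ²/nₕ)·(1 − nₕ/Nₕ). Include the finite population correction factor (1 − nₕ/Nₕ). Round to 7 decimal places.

0.0012501

N = 86447. Term for each stratum: Wₕ²sₕ²/nₕ·(1−nₕ/Nₕ).
Var(x̄_st) = 0.0006391780 + 0.0006109030 = 0.0012500810 → 0.0012501.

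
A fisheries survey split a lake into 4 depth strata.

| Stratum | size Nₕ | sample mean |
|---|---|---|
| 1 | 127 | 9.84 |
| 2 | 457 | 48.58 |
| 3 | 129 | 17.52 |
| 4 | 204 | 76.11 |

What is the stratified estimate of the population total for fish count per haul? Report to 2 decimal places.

1: 127·9.84 = 1249.68
2: 457·48.58 = 22201.06
3: 129·17.52 = 2260.08
4: 204·76.11 = 15526.44
τ̂ = Σ Nₕx̄ₕ = 41237.26.

41237.26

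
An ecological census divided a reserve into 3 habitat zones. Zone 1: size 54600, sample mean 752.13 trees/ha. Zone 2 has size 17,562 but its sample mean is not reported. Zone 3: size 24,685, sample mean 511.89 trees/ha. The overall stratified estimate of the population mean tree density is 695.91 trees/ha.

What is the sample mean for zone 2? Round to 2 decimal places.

N = 54600 + 17562 + 24685 = 96847.
Overall total = μ·N = 695.91·96847 = 67396795.77.
Subtract the known strata: 54600·752.13 + 24685·511.89 = 53702302.65.
Remaining total for zone 2: 67396795.77 − 53702302.65 = 13694493.12.
Divide by its size: 13694493.12 / 17562 = 779.7798... → 779.78.

779.78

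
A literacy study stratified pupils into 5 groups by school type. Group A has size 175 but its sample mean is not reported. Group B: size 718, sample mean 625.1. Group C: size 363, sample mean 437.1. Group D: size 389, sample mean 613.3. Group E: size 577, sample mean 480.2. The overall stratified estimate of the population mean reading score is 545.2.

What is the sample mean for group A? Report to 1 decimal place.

N = 175 + 718 + 363 + 389 + 577 = 2222.
Overall total = μ·N = 545.2·2222 = 1211434.4.
Subtract the known strata: 718·625.1 + 363·437.1 + 389·613.3 + 577·480.2 = 1123138.2.
Remaining total for group A: 1211434.4 − 1123138.2 = 88296.2.
Divide by its size: 88296.2 / 175 = 504.550... → 504.5.

504.5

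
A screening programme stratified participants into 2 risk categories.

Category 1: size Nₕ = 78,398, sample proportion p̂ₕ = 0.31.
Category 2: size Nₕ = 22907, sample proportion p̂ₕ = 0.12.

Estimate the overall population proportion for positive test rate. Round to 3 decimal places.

Wₕ = Nₕ/N with N = 101305: 0.7739, 0.2261.
p̂_st = 0.7739·0.31 + 0.2261·0.12 ≈ 0.26704... → 0.267.

0.267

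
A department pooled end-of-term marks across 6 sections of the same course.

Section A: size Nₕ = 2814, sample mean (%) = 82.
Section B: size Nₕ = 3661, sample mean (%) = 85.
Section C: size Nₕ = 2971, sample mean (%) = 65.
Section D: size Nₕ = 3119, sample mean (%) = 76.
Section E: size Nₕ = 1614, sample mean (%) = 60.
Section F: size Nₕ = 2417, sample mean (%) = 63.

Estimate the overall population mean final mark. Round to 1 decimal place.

73.6

N = 16596; weights Wₕ = Nₕ/N = (0.1696, 0.2206, 0.1790, 0.1879, 0.0973, 0.1456).
x̄_st = Σ Wₕ·x̄ₕ = 0.1696·82 + 0.2206·85 + 0.1790·65 + 0.1879·76 + 0.0973·60 + 0.1456·63 ≈ 73.584...
→ 73.6.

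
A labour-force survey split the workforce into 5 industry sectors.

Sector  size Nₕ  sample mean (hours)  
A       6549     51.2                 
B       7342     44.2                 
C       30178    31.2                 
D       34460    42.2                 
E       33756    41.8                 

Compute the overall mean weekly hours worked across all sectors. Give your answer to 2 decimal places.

39.78

x̄_st = (Σ Nₕx̄ₕ) / (Σ Nₕ) = (6549·51.2 + 7342·44.2 + 30178·31.2 + 34460·42.2 + 33756·41.8) / 112285
= 4466591.6 / 112285 = 39.7791... → 39.78.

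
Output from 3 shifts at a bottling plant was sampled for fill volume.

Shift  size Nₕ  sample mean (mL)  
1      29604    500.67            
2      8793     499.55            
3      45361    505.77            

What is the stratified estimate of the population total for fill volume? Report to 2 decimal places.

Estimate total by summing Nₕ·x̄ₕ over strata.
29604·500.67 + 8793·499.55 + 45361·505.77 = 14821834.68 + 4392543.15 + 22942232.97 = 42156610.80.

42156610.80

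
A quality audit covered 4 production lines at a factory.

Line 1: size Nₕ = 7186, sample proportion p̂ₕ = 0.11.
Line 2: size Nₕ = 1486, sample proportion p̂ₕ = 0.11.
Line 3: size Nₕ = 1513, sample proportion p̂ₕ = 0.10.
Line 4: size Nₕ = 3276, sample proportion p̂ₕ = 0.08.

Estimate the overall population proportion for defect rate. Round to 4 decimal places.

Wₕ = Nₕ/N with N = 13461: 0.5338, 0.1104, 0.1124, 0.2434.
p̂_st = 0.5338·0.11 + 0.1104·0.11 + 0.1124·0.10 + 0.2434·0.08 ≈ 0.101575... → 0.1016.

0.1016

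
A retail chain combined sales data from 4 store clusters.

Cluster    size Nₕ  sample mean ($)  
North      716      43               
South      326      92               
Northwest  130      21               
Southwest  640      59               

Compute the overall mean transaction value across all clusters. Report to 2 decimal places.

55.89

N = 1812; weights Wₕ = Nₕ/N = (0.3951, 0.1799, 0.0717, 0.3532).
x̄_st = Σ Wₕ·x̄ₕ = 0.3951·43 + 0.1799·92 + 0.0717·21 + 0.3532·59 ≈ 55.8885...
→ 55.89.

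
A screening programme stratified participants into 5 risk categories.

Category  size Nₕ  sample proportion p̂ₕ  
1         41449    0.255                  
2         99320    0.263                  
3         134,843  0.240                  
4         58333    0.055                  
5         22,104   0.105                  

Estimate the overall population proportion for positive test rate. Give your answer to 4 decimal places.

Wₕ = Nₕ/N with N = 356049: 0.1164, 0.2790, 0.3787, 0.1638, 0.0621.
p̂_st = 0.1164·0.255 + 0.2790·0.263 + 0.3787·0.240 + 0.1638·0.055 + 0.0621·0.105 ≈ 0.209472... → 0.2095.

0.2095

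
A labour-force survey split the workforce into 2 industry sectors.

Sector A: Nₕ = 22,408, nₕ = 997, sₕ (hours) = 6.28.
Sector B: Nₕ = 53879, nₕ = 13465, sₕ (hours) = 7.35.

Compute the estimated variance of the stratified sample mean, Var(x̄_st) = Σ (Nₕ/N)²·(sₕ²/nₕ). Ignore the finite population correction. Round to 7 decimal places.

N = 76287; Wₕ = Nₕ/N.
sector A: (22408/76287)²·6.28²/997 = 0.0034129447
sector B: (53879/76287)²·7.35²/13465 = 0.0020012728
Sum = 0.0054142175 → 0.0054142.

0.0054142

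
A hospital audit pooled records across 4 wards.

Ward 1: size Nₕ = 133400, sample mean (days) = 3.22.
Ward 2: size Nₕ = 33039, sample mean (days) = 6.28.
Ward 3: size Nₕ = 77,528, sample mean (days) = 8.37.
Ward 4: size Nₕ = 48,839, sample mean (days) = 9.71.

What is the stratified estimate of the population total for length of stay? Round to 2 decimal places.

1760168.97

Estimate total by summing Nₕ·x̄ₕ over strata.
133400·3.22 + 33039·6.28 + 77528·8.37 + 48839·9.71 = 429548 + 207484.92 + 648909.36 + 474226.69 = 1760168.97.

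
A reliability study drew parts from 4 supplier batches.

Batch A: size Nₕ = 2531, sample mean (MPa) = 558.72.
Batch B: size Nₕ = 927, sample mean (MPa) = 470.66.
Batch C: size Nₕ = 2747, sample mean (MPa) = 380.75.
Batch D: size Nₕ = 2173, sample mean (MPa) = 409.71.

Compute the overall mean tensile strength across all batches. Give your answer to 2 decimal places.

N = 8378; weights Wₕ = Nₕ/N = (0.3021, 0.1106, 0.3279, 0.2594).
x̄_st = Σ Wₕ·x̄ₕ = 0.3021·558.72 + 0.1106·470.66 + 0.3279·380.75 + 0.2594·409.71 ≈ 451.9745...
→ 451.97.

451.97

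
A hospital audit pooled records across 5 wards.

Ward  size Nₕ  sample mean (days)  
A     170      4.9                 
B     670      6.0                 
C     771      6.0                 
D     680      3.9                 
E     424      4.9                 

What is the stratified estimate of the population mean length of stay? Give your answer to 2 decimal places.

5.23

x̄_st = (Σ Nₕx̄ₕ) / (Σ Nₕ) = (170·4.9 + 670·6.0 + 771·6.0 + 680·3.9 + 424·4.9) / 2715
= 14208.6 / 2715 = 5.2334... → 5.23.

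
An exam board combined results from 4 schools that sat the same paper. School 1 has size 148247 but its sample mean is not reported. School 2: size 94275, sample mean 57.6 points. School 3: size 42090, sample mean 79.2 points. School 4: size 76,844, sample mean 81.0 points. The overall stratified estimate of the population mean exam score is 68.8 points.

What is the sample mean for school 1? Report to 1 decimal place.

N = 148247 + 94275 + 42090 + 76844 = 361456.
Overall total = μ·N = 68.8·361456 = 24868172.8.
Subtract the known strata: 94275·57.6 + 42090·79.2 + 76844·81.0 = 14988132.
Remaining total for school 1: 24868172.8 − 14988132 = 9880040.8.
Divide by its size: 9880040.8 / 148247 = 66.646... → 66.6.

66.6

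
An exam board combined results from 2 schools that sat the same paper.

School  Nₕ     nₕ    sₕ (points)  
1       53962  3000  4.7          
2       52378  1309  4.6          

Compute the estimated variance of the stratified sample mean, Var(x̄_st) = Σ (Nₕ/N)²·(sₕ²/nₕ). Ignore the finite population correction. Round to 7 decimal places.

N = 106340. Term for each stratum: Wₕ²sₕ²/nₕ.
Var(x̄_st) = 0.0018960825 + 0.0039217556 = 0.0058178381 → 0.0058178.

0.0058178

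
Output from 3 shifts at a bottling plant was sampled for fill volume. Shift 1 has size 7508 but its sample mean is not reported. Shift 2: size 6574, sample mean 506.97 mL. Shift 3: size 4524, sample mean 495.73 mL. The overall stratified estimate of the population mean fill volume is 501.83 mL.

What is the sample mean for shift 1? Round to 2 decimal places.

N = 7508 + 6574 + 4524 = 18606.
Overall total = μ·N = 501.83·18606 = 9337048.98.
Subtract the known strata: 6574·506.97 + 4524·495.73 = 5575503.3.
Remaining total for shift 1: 9337048.98 − 5575503.3 = 3761545.68.
Divide by its size: 3761545.68 / 7508 = 501.0050... → 501.01.

501.01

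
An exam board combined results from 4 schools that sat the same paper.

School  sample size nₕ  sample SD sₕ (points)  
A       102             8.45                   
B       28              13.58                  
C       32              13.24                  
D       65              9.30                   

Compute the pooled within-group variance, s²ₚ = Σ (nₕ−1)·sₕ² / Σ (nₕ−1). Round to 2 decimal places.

103.86

Degrees of freedom: 101 + 27 + 31 + 64 = 223.
Σ(nₕ−1)sₕ² = 101·71.4025 + 27·184.4164 + 31·175.2976 + 64·86.49 = 23160.4809.
s²ₚ = 23160.4809 / 223 = 103.8587... → 103.86.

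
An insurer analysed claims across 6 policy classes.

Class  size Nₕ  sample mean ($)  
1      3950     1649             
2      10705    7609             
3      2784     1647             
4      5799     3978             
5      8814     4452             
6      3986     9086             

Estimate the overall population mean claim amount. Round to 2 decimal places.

5302.13

N = 36038; weights Wₕ = Nₕ/N = (0.1096, 0.2970, 0.0773, 0.1609, 0.2446, 0.1106).
x̄_st = Σ Wₕ·x̄ₕ = 0.1096·1649 + 0.2970·7609 + 0.0773·1647 + 0.1609·3978 + 0.2446·4452 + 0.1106·9086 ≈ 5302.1336...
→ 5302.13.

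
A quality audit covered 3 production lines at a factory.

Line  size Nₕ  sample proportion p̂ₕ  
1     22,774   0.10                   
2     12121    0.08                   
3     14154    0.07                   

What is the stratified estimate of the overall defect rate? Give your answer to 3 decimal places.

0.086

N = 22774 + 12121 + 14154 = 49049.
Overall proportion = Σ (Nₕ/N)·p̂ₕ.
Σ Nₕp̂ₕ = 2277.4 + 969.68 + 990.78 = 4237.86.
4237.86 / 49049 = 0.08640... → 0.086.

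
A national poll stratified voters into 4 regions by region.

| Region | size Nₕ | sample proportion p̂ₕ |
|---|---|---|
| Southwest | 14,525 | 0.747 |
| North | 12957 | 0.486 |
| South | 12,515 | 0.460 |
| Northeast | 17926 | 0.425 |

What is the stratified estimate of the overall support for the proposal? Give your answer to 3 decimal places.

N = 14525 + 12957 + 12515 + 17926 = 57923.
Overall proportion = Σ (Nₕ/N)·p̂ₕ.
Σ Nₕp̂ₕ = 10850.175 + 6297.102 + 5756.9 + 7618.55 = 30522.727.
30522.727 / 57923 = 0.52695... → 0.527.

0.527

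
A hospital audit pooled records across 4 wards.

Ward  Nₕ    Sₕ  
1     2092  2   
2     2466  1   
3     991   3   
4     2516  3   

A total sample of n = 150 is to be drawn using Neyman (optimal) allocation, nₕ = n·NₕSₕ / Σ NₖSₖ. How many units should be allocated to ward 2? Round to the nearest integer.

22

1: NₕSₕ = 2092·2 = 4184
2: NₕSₕ = 2466·1 = 2466
3: NₕSₕ = 991·3 = 2973
4: NₕSₕ = 2516·3 = 7548
Σ NₕSₕ = 17171.
n_2 = 150·2466/17171 = 21.542... → 22.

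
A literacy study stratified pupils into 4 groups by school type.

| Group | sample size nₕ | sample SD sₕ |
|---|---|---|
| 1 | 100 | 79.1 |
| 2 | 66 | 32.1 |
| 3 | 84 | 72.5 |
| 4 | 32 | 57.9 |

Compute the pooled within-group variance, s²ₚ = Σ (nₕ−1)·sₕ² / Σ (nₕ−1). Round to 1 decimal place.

4412.2

1: (100−1)·79.1² = 99·6256.81 = 619424.19
2: (66−1)·32.1² = 65·1030.41 = 66976.65
3: (84−1)·72.5² = 83·5256.25 = 436268.75
4: (32−1)·57.9² = 31·3352.41 = 103924.71
Numerator = 1226594.3; denominator = Σ(nₕ−1) = 278.
s²ₚ = 1226594.3/278 = 4412.210... → 4412.2.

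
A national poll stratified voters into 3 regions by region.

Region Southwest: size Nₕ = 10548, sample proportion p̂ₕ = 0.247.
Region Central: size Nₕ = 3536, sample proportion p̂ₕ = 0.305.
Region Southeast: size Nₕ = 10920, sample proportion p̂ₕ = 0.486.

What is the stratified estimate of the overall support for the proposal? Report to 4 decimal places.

N = 10548 + 3536 + 10920 = 25004.
Overall proportion = Σ (Nₕ/N)·p̂ₕ.
Σ Nₕp̂ₕ = 2605.356 + 1078.48 + 5307.12 = 8990.956.
8990.956 / 25004 = 0.359581... → 0.3596.

0.3596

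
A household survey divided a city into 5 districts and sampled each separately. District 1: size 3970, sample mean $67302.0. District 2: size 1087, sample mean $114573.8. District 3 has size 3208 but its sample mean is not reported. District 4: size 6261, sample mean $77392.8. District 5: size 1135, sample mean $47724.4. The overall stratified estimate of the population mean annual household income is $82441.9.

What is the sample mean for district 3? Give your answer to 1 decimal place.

N = 3970 + 1087 + 3208 + 6261 + 1135 = 15661.
Overall total = μ·N = 82441.9·15661 = 1291122595.9.
Subtract the known strata: 3970·67302.0 + 1087·114573.8 + 6261·77392.8 + 1135·47724.4 = 930454175.4.
Remaining total for district 3: 1291122595.9 − 930454175.4 = 360668420.5.
Divide by its size: 360668420.5 / 3208 = 112427.812... → 112427.8.

112427.8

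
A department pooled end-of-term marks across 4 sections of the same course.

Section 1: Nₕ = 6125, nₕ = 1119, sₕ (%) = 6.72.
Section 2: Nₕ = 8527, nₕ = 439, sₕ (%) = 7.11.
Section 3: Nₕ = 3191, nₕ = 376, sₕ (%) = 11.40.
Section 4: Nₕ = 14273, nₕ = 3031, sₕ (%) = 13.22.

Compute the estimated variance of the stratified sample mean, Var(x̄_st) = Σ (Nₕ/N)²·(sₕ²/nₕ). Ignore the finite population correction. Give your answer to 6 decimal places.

0.024386

N = 32116; Wₕ = Nₕ/N.
section 1: (6125/32116)²·6.72²/1119 = 0.001467837
section 2: (8527/32116)²·7.11²/439 = 0.008117538
section 3: (3191/32116)²·11.40²/376 = 0.003412185
section 4: (14273/32116)²·13.22²/3031 = 0.011388450
Sum = 0.024386009 → 0.024386.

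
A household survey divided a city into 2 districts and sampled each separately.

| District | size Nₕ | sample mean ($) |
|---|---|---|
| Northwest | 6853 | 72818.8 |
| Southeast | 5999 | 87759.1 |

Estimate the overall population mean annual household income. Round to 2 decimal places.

79792.57

N = 12852; weights Wₕ = Nₕ/N = (0.5332, 0.4668).
x̄_st = Σ Wₕ·x̄ₕ = 0.5332·72818.8 + 0.4668·87759.1 ≈ 79792.5675...
→ 79792.57.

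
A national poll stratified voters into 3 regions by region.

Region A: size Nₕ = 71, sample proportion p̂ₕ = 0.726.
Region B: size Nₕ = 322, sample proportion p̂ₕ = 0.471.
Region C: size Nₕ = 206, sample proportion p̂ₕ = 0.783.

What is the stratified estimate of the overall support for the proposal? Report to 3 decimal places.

N = 71 + 322 + 206 = 599.
Overall proportion = Σ (Nₕ/N)·p̂ₕ.
Σ Nₕp̂ₕ = 51.546 + 151.662 + 161.298 = 364.506.
364.506 / 599 = 0.60852... → 0.609.

0.609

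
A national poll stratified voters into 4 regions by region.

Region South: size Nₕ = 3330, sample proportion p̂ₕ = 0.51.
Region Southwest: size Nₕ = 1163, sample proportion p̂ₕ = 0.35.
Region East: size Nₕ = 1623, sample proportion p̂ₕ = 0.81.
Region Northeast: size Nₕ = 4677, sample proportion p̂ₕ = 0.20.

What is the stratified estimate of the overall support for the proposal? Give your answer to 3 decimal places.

Wₕ = Nₕ/N with N = 10793: 0.3085, 0.1078, 0.1504, 0.4333.
p̂_st = 0.3085·0.51 + 0.1078·0.35 + 0.1504·0.81 + 0.4333·0.20 ≈ 0.40354... → 0.404.

0.404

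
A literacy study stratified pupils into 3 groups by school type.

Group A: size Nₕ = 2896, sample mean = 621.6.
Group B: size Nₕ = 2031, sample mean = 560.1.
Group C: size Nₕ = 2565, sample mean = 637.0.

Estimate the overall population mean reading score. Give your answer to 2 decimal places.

610.20

N = 7492; weights Wₕ = Nₕ/N = (0.3865, 0.2711, 0.3424).
x̄_st = Σ Wₕ·x̄ₕ = 0.3865·621.6 + 0.2711·560.1 + 0.3424·637.0 ≈ 610.2004...
→ 610.20.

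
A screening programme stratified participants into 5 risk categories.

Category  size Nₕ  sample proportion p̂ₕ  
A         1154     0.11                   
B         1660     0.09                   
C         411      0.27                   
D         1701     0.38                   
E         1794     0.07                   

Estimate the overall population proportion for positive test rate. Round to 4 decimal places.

Wₕ = Nₕ/N with N = 6720: 0.1717, 0.2470, 0.0612, 0.2531, 0.2670.
p̂_st = 0.1717·0.11 + 0.2470·0.09 + 0.0612·0.27 + 0.2531·0.38 + 0.2670·0.07 ≈ 0.172510... → 0.1725.

0.1725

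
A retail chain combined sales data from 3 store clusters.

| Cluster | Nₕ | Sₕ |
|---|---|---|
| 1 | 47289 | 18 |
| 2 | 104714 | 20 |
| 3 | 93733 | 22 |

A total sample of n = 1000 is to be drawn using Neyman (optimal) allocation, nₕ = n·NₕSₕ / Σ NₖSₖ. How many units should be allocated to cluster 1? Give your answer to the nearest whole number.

170

Σ NₕSₕ = 47289·18 + 104714·20 + 93733·22 = 5007608.
Share for 1: 851202/5007608 = 0.16998.
n_1 = 1000 × 0.16998 = 169.982... → 170.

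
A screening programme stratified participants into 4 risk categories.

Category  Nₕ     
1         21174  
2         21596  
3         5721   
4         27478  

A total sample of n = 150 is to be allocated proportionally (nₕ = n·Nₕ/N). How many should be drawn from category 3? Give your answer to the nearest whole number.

N = 21174 + 21596 + 5721 + 27478 = 75969.
n_3 = 150·5721/75969 = 11.296... → 11.

11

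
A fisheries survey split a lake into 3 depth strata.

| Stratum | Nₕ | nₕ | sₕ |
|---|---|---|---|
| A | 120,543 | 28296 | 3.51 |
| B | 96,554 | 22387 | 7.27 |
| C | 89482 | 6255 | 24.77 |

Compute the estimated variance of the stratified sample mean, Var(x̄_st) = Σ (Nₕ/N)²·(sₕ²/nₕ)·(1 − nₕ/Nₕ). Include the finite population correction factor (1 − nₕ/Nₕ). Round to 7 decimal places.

0.0080035

N = 306579; Wₕ = Nₕ/N.
stratum A: (120543/306579)²·3.51²/28296·(1 − 28296/120543) = 0.0000515108
stratum B: (96554/306579)²·7.27²/22387·(1 − 22387/96554) = 0.0001798743
stratum C: (89482/306579)²·24.77²/6255·(1 − 6255/89482) = 0.0077721257
Sum = 0.0080035108 → 0.0080035.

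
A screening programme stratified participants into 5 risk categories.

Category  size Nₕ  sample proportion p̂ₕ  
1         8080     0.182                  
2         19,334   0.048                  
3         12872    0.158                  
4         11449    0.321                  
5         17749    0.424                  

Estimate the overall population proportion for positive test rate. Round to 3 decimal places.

N = 8080 + 19334 + 12872 + 11449 + 17749 = 69484.
Overall proportion = Σ (Nₕ/N)·p̂ₕ.
Σ Nₕp̂ₕ = 1470.56 + 928.032 + 2033.776 + 3675.129 + 7525.576 = 15633.073.
15633.073 / 69484 = 0.22499... → 0.225.

0.225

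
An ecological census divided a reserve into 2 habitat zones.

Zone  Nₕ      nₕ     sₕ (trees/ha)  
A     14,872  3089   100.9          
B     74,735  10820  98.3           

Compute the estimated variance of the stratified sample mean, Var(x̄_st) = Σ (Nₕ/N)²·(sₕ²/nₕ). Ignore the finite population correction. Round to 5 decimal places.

N = 89607; Wₕ = Nₕ/N.
zone A: (14872/89607)²·100.9²/3089 = 0.09078609
zone B: (74735/89607)²·98.3²/10820 = 0.62121792
Sum = 0.71200401 → 0.71200.

0.71200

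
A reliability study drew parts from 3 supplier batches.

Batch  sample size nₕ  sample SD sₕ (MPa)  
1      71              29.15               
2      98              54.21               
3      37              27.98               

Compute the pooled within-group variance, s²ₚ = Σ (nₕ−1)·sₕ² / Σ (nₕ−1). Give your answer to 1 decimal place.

1836.1

Degrees of freedom: 70 + 97 + 36 = 203.
Σ(nₕ−1)sₕ² = 70·849.7225 + 97·2938.7241 + 36·782.8804 = 372720.5071.
s²ₚ = 372720.5071 / 203 = 1836.062... → 1836.1.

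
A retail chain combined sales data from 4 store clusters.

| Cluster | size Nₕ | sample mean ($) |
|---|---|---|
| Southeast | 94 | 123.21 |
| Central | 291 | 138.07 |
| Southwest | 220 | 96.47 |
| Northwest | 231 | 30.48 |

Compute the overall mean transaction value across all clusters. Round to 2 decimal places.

N = 94 + 291 + 220 + 231 = 836.
Overall mean = Σ (Nₕ/N)·x̄ₕ — weight by population share, not a simple average.
Σ Nₕx̄ₕ = 94·123.21 + 291·138.07 + 220·96.47 + 231·30.48 = 11581.74 + 40178.37 + 21223.4 + 7040.88 = 80024.39.
Divide by N: 80024.39 / 836 = 95.7230... → 95.72.

95.72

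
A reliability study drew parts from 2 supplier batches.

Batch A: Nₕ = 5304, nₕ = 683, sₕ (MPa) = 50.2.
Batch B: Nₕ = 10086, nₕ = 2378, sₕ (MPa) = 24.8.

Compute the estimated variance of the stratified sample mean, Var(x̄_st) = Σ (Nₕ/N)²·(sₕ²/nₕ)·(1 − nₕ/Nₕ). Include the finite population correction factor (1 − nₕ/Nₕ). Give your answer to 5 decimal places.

N = 15390; Wₕ = Nₕ/N.
batch A: (5304/15390)²·50.2²/683·(1 − 683/5304) = 0.38181147
batch B: (10086/15390)²·24.8²/2378·(1 − 2378/10086) = 0.08489360
Sum = 0.46670507 → 0.46671.

0.46671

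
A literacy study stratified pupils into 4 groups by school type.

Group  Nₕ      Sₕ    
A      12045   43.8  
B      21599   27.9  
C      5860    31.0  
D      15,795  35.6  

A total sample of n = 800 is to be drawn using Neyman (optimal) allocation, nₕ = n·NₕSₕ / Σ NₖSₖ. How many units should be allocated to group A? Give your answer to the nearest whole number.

225

Σ NₕSₕ = 12045·43.8 + 21599·27.9 + 5860·31.0 + 15795·35.6 = 1874145.1.
Share for A: 527571/1874145.1 = 0.28150.
n_A = 800 × 0.28150 = 225.200... → 225.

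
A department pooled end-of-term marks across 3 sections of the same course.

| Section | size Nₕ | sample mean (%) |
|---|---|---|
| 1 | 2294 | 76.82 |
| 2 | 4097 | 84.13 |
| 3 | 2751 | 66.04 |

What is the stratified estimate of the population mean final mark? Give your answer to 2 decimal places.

x̄_st = (Σ Nₕx̄ₕ) / (Σ Nₕ) = (2294·76.82 + 4097·84.13 + 2751·66.04) / 9142
= 702581.73 / 9142 = 76.8521... → 76.85.

76.85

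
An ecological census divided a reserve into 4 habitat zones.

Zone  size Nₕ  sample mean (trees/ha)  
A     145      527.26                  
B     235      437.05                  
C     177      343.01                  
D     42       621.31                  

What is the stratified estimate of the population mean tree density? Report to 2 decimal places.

444.02

N = 145 + 235 + 177 + 42 = 599.
Weight each subgroup mean by Nₕ/N and sum.
Σ Nₕx̄ₕ = 145·527.26 + 235·437.05 + 177·343.01 + 42·621.31 = 76452.7 + 102706.75 + 60712.77 + 26095.02 = 265967.24.
Divide by N: 265967.24 / 599 = 444.0188... → 444.02.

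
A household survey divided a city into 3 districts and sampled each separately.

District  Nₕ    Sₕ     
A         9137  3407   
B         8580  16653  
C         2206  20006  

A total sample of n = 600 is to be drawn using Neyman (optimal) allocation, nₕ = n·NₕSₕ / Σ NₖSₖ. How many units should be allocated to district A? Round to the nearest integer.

86

A: NₕSₕ = 9137·3407 = 31129759
B: NₕSₕ = 8580·16653 = 142882740
C: NₕSₕ = 2206·20006 = 44133236
Σ NₕSₕ = 218145735.
n_A = 600·31129759/218145735 = 85.621... → 86.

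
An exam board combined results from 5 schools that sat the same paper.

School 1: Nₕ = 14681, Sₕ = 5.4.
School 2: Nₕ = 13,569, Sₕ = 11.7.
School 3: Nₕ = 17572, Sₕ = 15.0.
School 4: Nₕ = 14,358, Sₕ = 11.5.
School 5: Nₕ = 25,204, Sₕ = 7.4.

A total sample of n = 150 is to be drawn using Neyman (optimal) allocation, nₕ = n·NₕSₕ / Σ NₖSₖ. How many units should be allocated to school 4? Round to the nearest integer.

29

Σ NₕSₕ = 14681·5.4 + 13569·11.7 + 17572·15.0 + 14358·11.5 + 25204·7.4 = 853241.3.
Share for 4: 165117/853241.3 = 0.19352.
n_4 = 150 × 0.19352 = 29.028... → 29.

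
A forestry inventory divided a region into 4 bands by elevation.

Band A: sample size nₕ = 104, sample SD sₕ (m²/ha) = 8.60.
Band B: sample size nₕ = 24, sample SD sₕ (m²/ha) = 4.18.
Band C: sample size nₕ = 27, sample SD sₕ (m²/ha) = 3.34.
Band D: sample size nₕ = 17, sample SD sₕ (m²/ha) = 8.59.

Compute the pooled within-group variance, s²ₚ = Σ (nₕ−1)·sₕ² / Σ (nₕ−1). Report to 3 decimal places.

Degrees of freedom: 103 + 23 + 26 + 16 = 168.
Σ(nₕ−1)sₕ² = 103·73.96 + 23·17.4724 + 26·11.1556 + 16·73.7881 = 9490.4004.
s²ₚ = 9490.4004 / 168 = 56.49048... → 56.490.

56.490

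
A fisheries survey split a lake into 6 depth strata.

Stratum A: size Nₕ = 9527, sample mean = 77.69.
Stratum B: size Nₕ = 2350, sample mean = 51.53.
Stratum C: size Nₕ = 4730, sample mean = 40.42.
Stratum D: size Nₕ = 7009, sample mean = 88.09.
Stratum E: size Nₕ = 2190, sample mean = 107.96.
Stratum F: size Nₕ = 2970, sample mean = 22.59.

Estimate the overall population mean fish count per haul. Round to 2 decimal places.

N = 28776; weights Wₕ = Nₕ/N = (0.3311, 0.0817, 0.1644, 0.2436, 0.0761, 0.1032).
x̄_st = Σ Wₕ·x̄ₕ = 0.3311·77.69 + 0.0817·51.53 + 0.1644·40.42 + 0.2436·88.09 + 0.0761·107.96 + 0.1032·22.59 ≈ 68.5774...
→ 68.58.

68.58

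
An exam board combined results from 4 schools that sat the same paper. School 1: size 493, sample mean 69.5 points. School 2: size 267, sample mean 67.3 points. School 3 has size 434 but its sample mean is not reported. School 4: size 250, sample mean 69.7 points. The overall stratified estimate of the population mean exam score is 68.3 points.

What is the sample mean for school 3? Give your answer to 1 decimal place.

66.7

Σ Nₕx̄ₕ = N·μ, so 434·x̄_3 = 1444·68.3 − (493·69.5 + 267·67.3 + 250·69.7).
= 98625.2 − 69657.6 = 28967.6.
x̄_3 = 28967.6 / 434 = 66.746... → 66.7.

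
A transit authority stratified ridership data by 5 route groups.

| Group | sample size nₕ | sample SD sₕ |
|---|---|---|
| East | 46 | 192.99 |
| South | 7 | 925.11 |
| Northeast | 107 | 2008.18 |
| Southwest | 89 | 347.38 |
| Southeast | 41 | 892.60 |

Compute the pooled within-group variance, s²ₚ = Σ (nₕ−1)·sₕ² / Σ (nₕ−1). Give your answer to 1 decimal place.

1672894.8

Degrees of freedom: 45 + 6 + 106 + 88 + 40 = 285.
Σ(nₕ−1)sₕ² = 45·37245.1401 + 6·855828.5121 + 106·4032786.9124 + 88·120672.8644 + 40·796734.76 = 476775017.5587.
s²ₚ = 476775017.5587 / 285 = 1672894.798... → 1672894.8.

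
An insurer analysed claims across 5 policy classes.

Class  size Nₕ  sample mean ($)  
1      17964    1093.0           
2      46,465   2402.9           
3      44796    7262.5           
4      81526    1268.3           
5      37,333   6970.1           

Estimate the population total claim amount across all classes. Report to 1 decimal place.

820230519.6

1: 17964·1093.0 = 19634652
2: 46465·2402.9 = 111650748.5
3: 44796·7262.5 = 325330950
4: 81526·1268.3 = 103399425.8
5: 37333·6970.1 = 260214743.3
τ̂ = Σ Nₕx̄ₕ = 820230519.6.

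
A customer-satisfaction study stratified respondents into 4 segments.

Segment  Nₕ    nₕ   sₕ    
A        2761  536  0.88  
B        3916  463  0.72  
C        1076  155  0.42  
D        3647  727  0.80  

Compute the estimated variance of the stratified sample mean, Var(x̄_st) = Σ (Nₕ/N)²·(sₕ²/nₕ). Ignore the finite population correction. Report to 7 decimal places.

N = 11400; Wₕ = Nₕ/N.
segment A: (2761/11400)²·0.88²/536 = 0.0000847469
segment B: (3916/11400)²·0.72²/463 = 0.0001321173
segment C: (1076/11400)²·0.42²/155 = 0.0000101387
segment D: (3647/11400)²·0.80²/727 = 0.0000900964
Sum = 0.0003170992 → 0.0003171.

0.0003171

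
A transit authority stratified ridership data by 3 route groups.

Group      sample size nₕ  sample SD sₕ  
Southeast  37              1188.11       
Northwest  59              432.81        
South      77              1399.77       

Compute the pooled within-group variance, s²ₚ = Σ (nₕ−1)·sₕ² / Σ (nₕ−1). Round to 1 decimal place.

Southeast: (37−1)·1188.11² = 36·1411605.3721 = 50817793.3956
Northwest: (59−1)·432.81² = 58·187324.4961 = 10864820.7738
South: (77−1)·1399.77² = 76·1959356.0529 = 148911060.0204
Numerator = 210593674.1898; denominator = Σ(nₕ−1) = 170.
s²ₚ = 210593674.1898/170 = 1238786.319... → 1238786.3.

1238786.3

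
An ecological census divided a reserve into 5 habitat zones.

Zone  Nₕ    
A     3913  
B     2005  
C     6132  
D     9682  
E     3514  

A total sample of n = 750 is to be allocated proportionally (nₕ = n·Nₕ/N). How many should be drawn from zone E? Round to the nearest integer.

Share of zone E = 3514/25246 = 0.13919.
Allocate 750 × 0.13919 = 104.393... → 104.

104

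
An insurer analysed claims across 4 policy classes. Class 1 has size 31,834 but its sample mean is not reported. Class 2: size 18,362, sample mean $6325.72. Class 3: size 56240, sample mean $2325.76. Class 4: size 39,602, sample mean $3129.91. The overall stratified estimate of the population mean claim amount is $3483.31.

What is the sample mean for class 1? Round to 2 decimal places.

N = 31834 + 18362 + 56240 + 39602 = 146038.
Overall total = μ·N = 3483.31·146038 = 508695625.78.
Subtract the known strata: 18362·6325.72 + 56240·2325.76 + 39602·3129.91 = 370904308.86.
Remaining total for class 1: 508695625.78 − 370904308.86 = 137791316.92.
Divide by its size: 137791316.92 / 31834 = 4328.4324... → 4328.43.

4328.43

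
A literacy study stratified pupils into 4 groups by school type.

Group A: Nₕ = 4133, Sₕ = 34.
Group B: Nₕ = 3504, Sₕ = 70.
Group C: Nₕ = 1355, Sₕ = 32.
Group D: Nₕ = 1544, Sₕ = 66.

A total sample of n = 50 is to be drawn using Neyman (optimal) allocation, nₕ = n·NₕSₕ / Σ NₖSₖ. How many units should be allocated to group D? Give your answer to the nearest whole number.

10

Σ NₕSₕ = 4133·34 + 3504·70 + 1355·32 + 1544·66 = 531066.
Share for D: 101904/531066 = 0.19189.
n_D = 50 × 0.19189 = 9.594... → 10.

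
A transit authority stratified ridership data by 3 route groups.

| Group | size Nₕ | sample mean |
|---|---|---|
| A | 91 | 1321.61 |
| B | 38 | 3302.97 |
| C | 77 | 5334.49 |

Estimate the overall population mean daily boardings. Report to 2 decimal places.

3187.06

N = 206; weights Wₕ = Nₕ/N = (0.4417, 0.1845, 0.3738).
x̄_st = Σ Wₕ·x̄ₕ = 0.4417·1321.61 + 0.1845·3302.97 + 0.3738·5334.49 ≈ 3187.0636...
→ 3187.06.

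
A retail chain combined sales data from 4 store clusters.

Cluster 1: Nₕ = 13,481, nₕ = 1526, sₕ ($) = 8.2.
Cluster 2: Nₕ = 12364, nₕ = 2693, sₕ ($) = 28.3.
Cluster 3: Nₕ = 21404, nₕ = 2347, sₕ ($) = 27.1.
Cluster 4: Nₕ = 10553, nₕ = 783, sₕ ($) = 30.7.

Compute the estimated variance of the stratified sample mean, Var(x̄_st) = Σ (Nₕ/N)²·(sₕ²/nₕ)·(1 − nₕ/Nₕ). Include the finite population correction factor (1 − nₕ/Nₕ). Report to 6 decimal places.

0.088116

N = 57802; Wₕ = Nₕ/N.
cluster 1: (13481/57802)²·8.2²/1526·(1 − 1526/13481) = 0.002125490
cluster 2: (12364/57802)²·28.3²/2693·(1 − 2693/12364) = 0.010643419
cluster 3: (21404/57802)²·27.1²/2347·(1 − 2347/21404) = 0.038202276
cluster 4: (10553/57802)²·30.7²/783·(1 − 783/10553) = 0.037144948
Sum = 0.088116134 → 0.088116.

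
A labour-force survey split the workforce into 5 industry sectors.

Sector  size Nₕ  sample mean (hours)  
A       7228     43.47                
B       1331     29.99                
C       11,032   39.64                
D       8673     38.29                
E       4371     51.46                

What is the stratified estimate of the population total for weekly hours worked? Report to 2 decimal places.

Estimate total by summing Nₕ·x̄ₕ over strata.
7228·43.47 + 1331·29.99 + 11032·39.64 + 8673·38.29 + 4371·51.46 = 314201.16 + 39916.69 + 437308.48 + 332089.17 + 224931.66 = 1348447.16.

1348447.16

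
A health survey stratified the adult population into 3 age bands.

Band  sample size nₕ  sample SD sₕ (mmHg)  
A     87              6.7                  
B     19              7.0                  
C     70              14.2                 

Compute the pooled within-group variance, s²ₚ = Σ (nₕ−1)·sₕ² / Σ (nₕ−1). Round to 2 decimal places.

Degrees of freedom: 86 + 18 + 69 = 173.
Σ(nₕ−1)sₕ² = 86·44.89 + 18·49 + 69·201.64 = 18655.7.
s²ₚ = 18655.7 / 173 = 107.8364... → 107.84.

107.84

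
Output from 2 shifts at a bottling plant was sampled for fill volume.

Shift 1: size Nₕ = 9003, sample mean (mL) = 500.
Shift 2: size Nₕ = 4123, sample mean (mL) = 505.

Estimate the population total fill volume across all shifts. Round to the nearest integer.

1: 9003·500 = 4501500
2: 4123·505 = 2082115
τ̂ = Σ Nₕx̄ₕ = 6583615.

6583615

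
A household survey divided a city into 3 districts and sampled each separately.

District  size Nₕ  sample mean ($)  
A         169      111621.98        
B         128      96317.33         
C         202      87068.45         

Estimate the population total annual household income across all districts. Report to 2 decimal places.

A: 169·111621.98 = 18864114.62
B: 128·96317.33 = 12328618.24
C: 202·87068.45 = 17587826.9
τ̂ = Σ Nₕx̄ₕ = 48780559.76.

48780559.76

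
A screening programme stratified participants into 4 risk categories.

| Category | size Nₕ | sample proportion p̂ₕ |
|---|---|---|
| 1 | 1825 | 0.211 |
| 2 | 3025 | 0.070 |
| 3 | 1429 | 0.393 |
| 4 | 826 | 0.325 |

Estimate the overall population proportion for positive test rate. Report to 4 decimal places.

0.2008

N = 1825 + 3025 + 1429 + 826 = 7105.
Overall proportion = Σ (Nₕ/N)·p̂ₕ.
Σ Nₕp̂ₕ = 385.075 + 211.75 + 561.597 + 268.45 = 1426.872.
1426.872 / 7105 = 0.200826... → 0.2008.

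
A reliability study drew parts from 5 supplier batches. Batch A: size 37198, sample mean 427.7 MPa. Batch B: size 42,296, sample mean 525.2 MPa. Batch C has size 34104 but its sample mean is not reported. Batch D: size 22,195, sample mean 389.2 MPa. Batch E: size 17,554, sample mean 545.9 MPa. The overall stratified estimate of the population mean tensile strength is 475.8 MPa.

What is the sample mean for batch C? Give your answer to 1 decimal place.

Σ Nₕx̄ₕ = N·μ, so 34104·x̄_C = 153347·475.8 − (37198·427.7 + 42296·525.2 + 22195·389.2 + 17554·545.9).
= 72962502.6 − 56344466.4 = 16618036.2.
x̄_C = 16618036.2 / 34104 = 487.275... → 487.3.

487.3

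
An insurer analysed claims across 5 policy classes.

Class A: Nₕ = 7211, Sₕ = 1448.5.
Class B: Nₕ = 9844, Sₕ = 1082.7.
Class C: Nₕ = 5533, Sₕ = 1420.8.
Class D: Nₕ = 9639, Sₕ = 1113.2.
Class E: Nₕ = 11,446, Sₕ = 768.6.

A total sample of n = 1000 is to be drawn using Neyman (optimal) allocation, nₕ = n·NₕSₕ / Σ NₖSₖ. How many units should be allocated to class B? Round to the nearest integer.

220

Σ NₕSₕ = 7211·1448.5 + 9844·1082.7 + 5533·1420.8 + 9639·1113.2 + 11446·768.6 = 48492049.1.
Share for B: 10658098.8/48492049.1 = 0.21979.
n_B = 1000 × 0.21979 = 219.791... → 220.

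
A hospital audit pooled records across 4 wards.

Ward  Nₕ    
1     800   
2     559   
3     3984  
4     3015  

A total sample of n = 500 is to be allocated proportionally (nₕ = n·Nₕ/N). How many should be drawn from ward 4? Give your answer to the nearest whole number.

180

N = 800 + 559 + 3984 + 3015 = 8358.
n_4 = 500·3015/8358 = 180.366... → 180.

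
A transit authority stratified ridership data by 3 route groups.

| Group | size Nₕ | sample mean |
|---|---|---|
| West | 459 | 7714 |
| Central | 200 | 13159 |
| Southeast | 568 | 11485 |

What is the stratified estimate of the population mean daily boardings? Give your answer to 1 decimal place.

x̄_st = (Σ Nₕx̄ₕ) / (Σ Nₕ) = (459·7714 + 200·13159 + 568·11485) / 1227
= 12696006 / 1227 = 10347.193... → 10347.2.

10347.2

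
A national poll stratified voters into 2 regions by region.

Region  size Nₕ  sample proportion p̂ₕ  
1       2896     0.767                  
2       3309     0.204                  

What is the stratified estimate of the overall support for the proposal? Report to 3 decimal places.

N = 2896 + 3309 = 6205.
Overall proportion = Σ (Nₕ/N)·p̂ₕ.
Σ Nₕp̂ₕ = 2221.232 + 675.036 = 2896.268.
2896.268 / 6205 = 0.46676... → 0.467.

0.467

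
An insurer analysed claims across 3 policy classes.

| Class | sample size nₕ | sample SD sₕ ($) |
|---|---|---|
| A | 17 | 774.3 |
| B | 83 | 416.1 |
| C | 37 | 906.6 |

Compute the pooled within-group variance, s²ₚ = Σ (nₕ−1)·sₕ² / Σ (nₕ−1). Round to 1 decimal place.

Degrees of freedom: 16 + 82 + 36 = 134.
Σ(nₕ−1)sₕ² = 16·599540.49 + 82·173139.21 + 36·821923.56 = 53379311.22.
s²ₚ = 53379311.22 / 134 = 398353.069... → 398353.1.

398353.1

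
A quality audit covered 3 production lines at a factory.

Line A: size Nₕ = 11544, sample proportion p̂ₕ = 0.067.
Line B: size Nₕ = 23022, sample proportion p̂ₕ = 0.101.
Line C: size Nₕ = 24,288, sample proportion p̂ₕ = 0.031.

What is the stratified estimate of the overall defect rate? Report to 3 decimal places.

0.065

Wₕ = Nₕ/N with N = 58854: 0.1961, 0.3912, 0.4127.
p̂_st = 0.1961·0.067 + 0.3912·0.101 + 0.4127·0.031 ≈ 0.06544... → 0.065.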